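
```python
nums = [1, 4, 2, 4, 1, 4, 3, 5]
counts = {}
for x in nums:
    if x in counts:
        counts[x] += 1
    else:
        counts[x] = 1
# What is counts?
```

Initial: counts = {}, nums = [1, 4, 2, 4, 1, 4, 3, 5]
See 1: counts = {1: 1}
See 4: counts = {1: 1, 4: 1}
See 2: counts = {1: 1, 4: 1, 2: 1}
See 4: counts = {1: 1, 4: 2, 2: 1}
See 1: counts = {1: 2, 4: 2, 2: 1}
See 4: counts = {1: 2, 4: 3, 2: 1}
See 3: counts = {1: 2, 4: 3, 2: 1, 3: 1}
See 5: counts = {1: 2, 4: 3, 2: 1, 3: 1, 5: 1}

{1: 2, 4: 3, 2: 1, 3: 1, 5: 1}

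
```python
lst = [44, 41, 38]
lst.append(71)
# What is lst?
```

[44, 41, 38, 71]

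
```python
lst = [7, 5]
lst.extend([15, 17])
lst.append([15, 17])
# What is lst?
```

After line 1: lst = [7, 5]
After line 2 (extend unpacks [15, 17]): lst = [7, 5, 15, 17]
After line 3 (append adds [15, 17] as single element): lst = [7, 5, 15, 17, [15, 17]]

[7, 5, 15, 17, [15, 17]]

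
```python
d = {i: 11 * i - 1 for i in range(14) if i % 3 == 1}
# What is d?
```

{1: 10, 4: 43, 7: 76, 10: 109, 13: 142}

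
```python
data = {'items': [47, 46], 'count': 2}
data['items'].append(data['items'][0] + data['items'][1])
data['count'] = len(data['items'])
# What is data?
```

After line 1: data = {'items': [47, 46], 'count': 2}
After line 2 (append 47 + 46 = 93): data = {'items': [47, 46, 93], 'count': 2}
After line 3 (count = len(items) = 3): data = {'items': [47, 46, 93], 'count': 3}

{'items': [47, 46, 93], 'count': 3}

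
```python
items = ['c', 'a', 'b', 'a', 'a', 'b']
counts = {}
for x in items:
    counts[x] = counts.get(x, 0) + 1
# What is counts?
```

Initial: counts = {}, items = ['c', 'a', 'b', 'a', 'a', 'b']
See 'c': counts = {'c': 1}
See 'a': counts = {'c': 1, 'a': 1}
See 'b': counts = {'c': 1, 'a': 1, 'b': 1}
See 'a': counts = {'c': 1, 'a': 2, 'b': 1}
See 'a': counts = {'c': 1, 'a': 3, 'b': 1}
See 'b': counts = {'c': 1, 'a': 3, 'b': 2}

{'c': 1, 'a': 3, 'b': 2}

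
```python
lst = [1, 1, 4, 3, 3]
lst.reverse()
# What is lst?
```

[3, 3, 4, 1, 1]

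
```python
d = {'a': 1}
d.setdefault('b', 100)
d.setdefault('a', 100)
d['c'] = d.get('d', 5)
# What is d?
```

After line 1: d = {'a': 1}
After line 2 (setdefault adds 'b'=100): d = {'a': 1, 'b': 100}
After line 3 (setdefault 'a' no-op, already exists): d = {'a': 1, 'b': 100}
After line 4 (get('d', 5) returns default since 'd' not in d): d = {'a': 1, 'b': 100, 'c': 5}

{'a': 1, 'b': 100, 'c': 5}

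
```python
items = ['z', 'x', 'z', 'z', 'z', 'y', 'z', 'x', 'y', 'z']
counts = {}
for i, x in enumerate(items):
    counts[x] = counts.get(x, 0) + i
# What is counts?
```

Initial: counts = {}, items = ['z', 'x', 'z', 'z', 'z', 'y', 'z', 'x', 'y', 'z']
i=0, x='z': counts = {'z': 0}
i=1, x='x': counts = {'z': 0, 'x': 1}
i=2, x='z': counts = {'z': 2, 'x': 1}
i=3, x='z': counts = {'z': 5, 'x': 1}
i=4, x='z': counts = {'z': 9, 'x': 1}
i=5, x='y': counts = {'z': 9, 'x': 1, 'y': 5}
i=6, x='z': counts = {'z': 15, 'x': 1, 'y': 5}
i=7, x='x': counts = {'z': 15, 'x': 8, 'y': 5}
i=8, x='y': counts = {'z': 15, 'x': 8, 'y': 13}
i=9, x='z': counts = {'z': 24, 'x': 8, 'y': 13}

{'z': 24, 'x': 8, 'y': 13}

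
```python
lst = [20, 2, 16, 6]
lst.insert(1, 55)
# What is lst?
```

[20, 55, 2, 16, 6]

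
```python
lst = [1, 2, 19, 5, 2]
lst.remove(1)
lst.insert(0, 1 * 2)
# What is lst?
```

After line 1: lst = [1, 2, 19, 5, 2]
After line 2 (remove first 1): lst = [2, 19, 5, 2]
After line 3 (insert 2 at index 0): lst = [2, 2, 19, 5, 2]

[2, 2, 19, 5, 2]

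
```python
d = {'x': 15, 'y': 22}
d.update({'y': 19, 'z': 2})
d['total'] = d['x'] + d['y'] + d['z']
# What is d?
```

After line 1: d = {'x': 15, 'y': 22}
After line 2 (y overwritten, z added): d = {'x': 15, 'y': 19, 'z': 2}
After line 3 (total = 15 + 19 + 2 = 36): d = {'x': 15, 'y': 19, 'z': 2, 'total': 36}

{'x': 15, 'y': 19, 'z': 2, 'total': 36}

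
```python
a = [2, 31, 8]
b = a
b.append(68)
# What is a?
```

After line 1: a = [2, 31, 8]
After line 2 (b = a is an alias, same object): a = [2, 31, 8], b = [2, 31, 8]
After line 3 (b.append mutates the shared list): a = [2, 31, 8, 68], b = [2, 31, 8, 68]

[2, 31, 8, 68]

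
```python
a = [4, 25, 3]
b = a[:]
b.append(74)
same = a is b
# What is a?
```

After line 1: a = [4, 25, 3]
After line 2 (b = a[:] is a shallow copy, new object): a = [4, 25, 3], b = [4, 25, 3]
After line 3 (append only mutates b): a = [4, 25, 3], b = [4, 25, 3, 74]
After line 4 (same = a is b; different objects -> False): same = False

[4, 25, 3]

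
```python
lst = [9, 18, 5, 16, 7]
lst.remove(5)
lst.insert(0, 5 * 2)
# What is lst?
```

After line 1: lst = [9, 18, 5, 16, 7]
After line 2 (remove first 5): lst = [9, 18, 16, 7]
After line 3 (insert 10 at index 0): lst = [10, 9, 18, 16, 7]

[10, 9, 18, 16, 7]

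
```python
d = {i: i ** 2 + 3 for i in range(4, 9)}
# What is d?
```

{4: 19, 5: 28, 6: 39, 7: 52, 8: 67}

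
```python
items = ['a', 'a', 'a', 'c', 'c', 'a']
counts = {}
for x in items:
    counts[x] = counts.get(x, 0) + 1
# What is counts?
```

Initial: counts = {}, items = ['a', 'a', 'a', 'c', 'c', 'a']
See 'a': counts = {'a': 1}
See 'a': counts = {'a': 2}
See 'a': counts = {'a': 3}
See 'c': counts = {'a': 3, 'c': 1}
See 'c': counts = {'a': 3, 'c': 2}
See 'a': counts = {'a': 4, 'c': 2}

{'a': 4, 'c': 2}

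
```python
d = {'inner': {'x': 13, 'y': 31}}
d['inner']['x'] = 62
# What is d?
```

After line 1: d = {'inner': {'x': 13, 'y': 31}}
After line 2 (inner x overwritten): d = {'inner': {'x': 62, 'y': 31}}

{'inner': {'x': 62, 'y': 31}}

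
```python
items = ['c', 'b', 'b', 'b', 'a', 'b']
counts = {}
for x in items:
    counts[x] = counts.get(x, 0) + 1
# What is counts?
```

Initial: counts = {}, items = ['c', 'b', 'b', 'b', 'a', 'b']
See 'c': counts = {'c': 1}
See 'b': counts = {'c': 1, 'b': 1}
See 'b': counts = {'c': 1, 'b': 2}
See 'b': counts = {'c': 1, 'b': 3}
See 'a': counts = {'c': 1, 'b': 3, 'a': 1}
See 'b': counts = {'c': 1, 'b': 4, 'a': 1}

{'c': 1, 'b': 4, 'a': 1}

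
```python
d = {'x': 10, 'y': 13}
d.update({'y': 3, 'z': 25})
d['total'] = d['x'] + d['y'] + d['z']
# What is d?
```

After line 1: d = {'x': 10, 'y': 13}
After line 2 (y overwritten, z added): d = {'x': 10, 'y': 3, 'z': 25}
After line 3 (total = 10 + 3 + 25 = 38): d = {'x': 10, 'y': 3, 'z': 25, 'total': 38}

{'x': 10, 'y': 3, 'z': 25, 'total': 38}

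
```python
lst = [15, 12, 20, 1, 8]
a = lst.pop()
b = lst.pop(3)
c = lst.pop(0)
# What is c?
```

After line 1: lst = [15, 12, 20, 1, 8]
After line 2 (pop() -> a = 8): lst = [15, 12, 20, 1]
After line 3 (pop(3) -> b = 1): lst = [15, 12, 20]
After line 4 (pop(0) -> c = 15): lst = [12, 20]

15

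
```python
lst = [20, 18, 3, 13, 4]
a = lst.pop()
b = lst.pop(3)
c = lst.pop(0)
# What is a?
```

After line 1: lst = [20, 18, 3, 13, 4]
After line 2 (pop() -> a = 4): lst = [20, 18, 3, 13]
After line 3 (pop(3) -> b = 13): lst = [20, 18, 3]
After line 4 (pop(0) -> c = 20): lst = [18, 3]

4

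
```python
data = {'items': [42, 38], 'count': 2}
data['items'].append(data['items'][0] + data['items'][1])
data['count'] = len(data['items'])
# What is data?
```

After line 1: data = {'items': [42, 38], 'count': 2}
After line 2 (append 42 + 38 = 80): data = {'items': [42, 38, 80], 'count': 2}
After line 3 (count = len(items) = 3): data = {'items': [42, 38, 80], 'count': 3}

{'items': [42, 38, 80], 'count': 3}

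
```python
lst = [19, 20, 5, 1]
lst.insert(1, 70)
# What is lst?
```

[19, 70, 20, 5, 1]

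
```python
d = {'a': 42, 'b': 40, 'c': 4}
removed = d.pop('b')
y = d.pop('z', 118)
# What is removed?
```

After line 1: d = {'a': 42, 'b': 40, 'c': 4}
After line 2 (pop 'b' returns 40): d = {'a': 42, 'c': 4}, removed = 40
After line 3 (pop 'z' missing, returns default 118): d = {'a': 42, 'c': 4}, y = 118

40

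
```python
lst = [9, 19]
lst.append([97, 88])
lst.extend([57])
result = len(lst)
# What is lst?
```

After line 1: lst = [9, 19]
After line 2 (append adds [97, 88] as single element): lst = [9, 19, [97, 88]]
After line 3 (extend unpacks [57], adds 57): lst = [9, 19, [97, 88], 57]
After line 4: result = len(lst) = 4

[9, 19, [97, 88], 57]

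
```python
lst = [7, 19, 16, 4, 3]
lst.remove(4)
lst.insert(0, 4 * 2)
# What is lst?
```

After line 1: lst = [7, 19, 16, 4, 3]
After line 2 (remove first 4): lst = [7, 19, 16, 3]
After line 3 (insert 8 at index 0): lst = [8, 7, 19, 16, 3]

[8, 7, 19, 16, 3]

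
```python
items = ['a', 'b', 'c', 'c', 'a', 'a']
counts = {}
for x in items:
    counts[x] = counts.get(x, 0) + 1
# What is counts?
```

Initial: counts = {}, items = ['a', 'b', 'c', 'c', 'a', 'a']
See 'a': counts = {'a': 1}
See 'b': counts = {'a': 1, 'b': 1}
See 'c': counts = {'a': 1, 'b': 1, 'c': 1}
See 'c': counts = {'a': 1, 'b': 1, 'c': 2}
See 'a': counts = {'a': 2, 'b': 1, 'c': 2}
See 'a': counts = {'a': 3, 'b': 1, 'c': 2}

{'a': 3, 'b': 1, 'c': 2}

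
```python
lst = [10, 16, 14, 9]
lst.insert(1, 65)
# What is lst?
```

[10, 65, 16, 14, 9]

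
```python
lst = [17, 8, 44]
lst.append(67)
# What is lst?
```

[17, 8, 44, 67]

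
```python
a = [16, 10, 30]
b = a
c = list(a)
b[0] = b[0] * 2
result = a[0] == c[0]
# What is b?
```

After line 1: a = [16, 10, 30]
After line 2 (b = a, alias): a = [16, 10, 30], b = [16, 10, 30]
After line 3 (c = list(a) is a copy, new object): c = [16, 10, 30]
After line 4 (b[0] = 16 * 2 = 32; mutates shared a/b): a = b = [32, 10, 30], c = [16, 10, 30]
After line 5 (a[0] = 32, c[0] = 16; result = False)

[32, 10, 30]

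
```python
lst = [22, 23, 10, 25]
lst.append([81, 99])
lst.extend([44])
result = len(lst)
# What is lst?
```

After line 1: lst = [22, 23, 10, 25]
After line 2 (append adds [81, 99] as single element): lst = [22, 23, 10, 25, [81, 99]]
After line 3 (extend unpacks [44], adds 44): lst = [22, 23, 10, 25, [81, 99], 44]
After line 4: result = len(lst) = 6

[22, 23, 10, 25, [81, 99], 44]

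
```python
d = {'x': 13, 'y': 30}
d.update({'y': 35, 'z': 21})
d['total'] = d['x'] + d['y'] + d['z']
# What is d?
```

After line 1: d = {'x': 13, 'y': 30}
After line 2 (y overwritten, z added): d = {'x': 13, 'y': 35, 'z': 21}
After line 3 (total = 13 + 35 + 21 = 69): d = {'x': 13, 'y': 35, 'z': 21, 'total': 69}

{'x': 13, 'y': 35, 'z': 21, 'total': 69}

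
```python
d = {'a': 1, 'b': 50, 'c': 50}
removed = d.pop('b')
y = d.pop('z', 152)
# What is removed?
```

After line 1: d = {'a': 1, 'b': 50, 'c': 50}
After line 2 (pop 'b' returns 50): d = {'a': 1, 'c': 50}, removed = 50
After line 3 (pop 'z' missing, returns default 152): d = {'a': 1, 'c': 50}, y = 152

50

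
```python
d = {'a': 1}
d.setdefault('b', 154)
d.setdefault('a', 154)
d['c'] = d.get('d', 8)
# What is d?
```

After line 1: d = {'a': 1}
After line 2 (setdefault adds 'b'=154): d = {'a': 1, 'b': 154}
After line 3 (setdefault 'a' no-op, already exists): d = {'a': 1, 'b': 154}
After line 4 (get('d', 8) returns default since 'd' not in d): d = {'a': 1, 'b': 154, 'c': 8}

{'a': 1, 'b': 154, 'c': 8}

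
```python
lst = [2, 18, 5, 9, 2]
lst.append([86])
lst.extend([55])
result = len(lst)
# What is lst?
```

After line 1: lst = [2, 18, 5, 9, 2]
After line 2 (append adds [86] as single element): lst = [2, 18, 5, 9, 2, [86]]
After line 3 (extend unpacks [55], adds 55): lst = [2, 18, 5, 9, 2, [86], 55]
After line 4: result = len(lst) = 7

[2, 18, 5, 9, 2, [86], 55]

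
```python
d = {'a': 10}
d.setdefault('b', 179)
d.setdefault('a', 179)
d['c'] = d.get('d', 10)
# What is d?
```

After line 1: d = {'a': 10}
After line 2 (setdefault adds 'b'=179): d = {'a': 10, 'b': 179}
After line 3 (setdefault 'a' no-op, already exists): d = {'a': 10, 'b': 179}
After line 4 (get('d', 10) returns default since 'd' not in d): d = {'a': 10, 'b': 179, 'c': 10}

{'a': 10, 'b': 179, 'c': 10}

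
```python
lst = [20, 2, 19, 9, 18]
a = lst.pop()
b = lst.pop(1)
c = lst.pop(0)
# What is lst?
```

After line 1: lst = [20, 2, 19, 9, 18]
After line 2 (pop() -> a = 18): lst = [20, 2, 19, 9]
After line 3 (pop(1) -> b = 2): lst = [20, 19, 9]
After line 4 (pop(0) -> c = 20): lst = [19, 9]

[19, 9]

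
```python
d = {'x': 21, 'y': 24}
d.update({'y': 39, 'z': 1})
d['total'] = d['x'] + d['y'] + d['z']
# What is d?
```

After line 1: d = {'x': 21, 'y': 24}
After line 2 (y overwritten, z added): d = {'x': 21, 'y': 39, 'z': 1}
After line 3 (total = 21 + 39 + 1 = 61): d = {'x': 21, 'y': 39, 'z': 1, 'total': 61}

{'x': 21, 'y': 39, 'z': 1, 'total': 61}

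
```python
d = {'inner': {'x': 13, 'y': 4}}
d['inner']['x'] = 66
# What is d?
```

After line 1: d = {'inner': {'x': 13, 'y': 4}}
After line 2 (inner x overwritten): d = {'inner': {'x': 66, 'y': 4}}

{'inner': {'x': 66, 'y': 4}}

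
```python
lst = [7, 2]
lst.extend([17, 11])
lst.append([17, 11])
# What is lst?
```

After line 1: lst = [7, 2]
After line 2 (extend unpacks [17, 11]): lst = [7, 2, 17, 11]
After line 3 (append adds [17, 11] as single element): lst = [7, 2, 17, 11, [17, 11]]

[7, 2, 17, 11, [17, 11]]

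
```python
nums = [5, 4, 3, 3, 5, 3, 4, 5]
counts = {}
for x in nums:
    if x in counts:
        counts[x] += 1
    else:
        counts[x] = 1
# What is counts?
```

Initial: counts = {}, nums = [5, 4, 3, 3, 5, 3, 4, 5]
See 5: counts = {5: 1}
See 4: counts = {5: 1, 4: 1}
See 3: counts = {5: 1, 4: 1, 3: 1}
See 3: counts = {5: 1, 4: 1, 3: 2}
See 5: counts = {5: 2, 4: 1, 3: 2}
See 3: counts = {5: 2, 4: 1, 3: 3}
See 4: counts = {5: 2, 4: 2, 3: 3}
See 5: counts = {5: 3, 4: 2, 3: 3}

{5: 3, 4: 2, 3: 3}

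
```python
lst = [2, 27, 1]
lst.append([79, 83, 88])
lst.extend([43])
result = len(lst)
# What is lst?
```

After line 1: lst = [2, 27, 1]
After line 2 (append adds [79, 83, 88] as single element): lst = [2, 27, 1, [79, 83, 88]]
After line 3 (extend unpacks [43], adds 43): lst = [2, 27, 1, [79, 83, 88], 43]
After line 4: result = len(lst) = 5

[2, 27, 1, [79, 83, 88], 43]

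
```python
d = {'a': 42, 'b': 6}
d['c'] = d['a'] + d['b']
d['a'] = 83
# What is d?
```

After line 1: d = {'a': 42, 'b': 6}
After line 2 (d['c'] = 42 + 6): d = {'a': 42, 'b': 6, 'c': 48}
After line 3: d = {'a': 83, 'b': 6, 'c': 48}

{'a': 83, 'b': 6, 'c': 48}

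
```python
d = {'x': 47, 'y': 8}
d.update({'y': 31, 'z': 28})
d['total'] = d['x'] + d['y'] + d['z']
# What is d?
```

After line 1: d = {'x': 47, 'y': 8}
After line 2 (y overwritten, z added): d = {'x': 47, 'y': 31, 'z': 28}
After line 3 (total = 47 + 31 + 28 = 106): d = {'x': 47, 'y': 31, 'z': 28, 'total': 106}

{'x': 47, 'y': 31, 'z': 28, 'total': 106}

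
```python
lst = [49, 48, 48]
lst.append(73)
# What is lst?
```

[49, 48, 48, 73]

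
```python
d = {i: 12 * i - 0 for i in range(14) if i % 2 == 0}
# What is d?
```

{0: 0, 2: 24, 4: 48, 6: 72, 8: 96, 10: 120, 12: 144}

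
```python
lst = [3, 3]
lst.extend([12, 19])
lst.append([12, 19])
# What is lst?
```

After line 1: lst = [3, 3]
After line 2 (extend unpacks [12, 19]): lst = [3, 3, 12, 19]
After line 3 (append adds [12, 19] as single element): lst = [3, 3, 12, 19, [12, 19]]

[3, 3, 12, 19, [12, 19]]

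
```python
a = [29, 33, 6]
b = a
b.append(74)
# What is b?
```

After line 1: a = [29, 33, 6]
After line 2 (b = a is an alias, same object): a = [29, 33, 6], b = [29, 33, 6]
After line 3 (b.append mutates the shared list): a = [29, 33, 6, 74], b = [29, 33, 6, 74]

[29, 33, 6, 74]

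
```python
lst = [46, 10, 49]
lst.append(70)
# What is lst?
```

[46, 10, 49, 70]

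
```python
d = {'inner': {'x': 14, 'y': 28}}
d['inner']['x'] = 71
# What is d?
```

After line 1: d = {'inner': {'x': 14, 'y': 28}}
After line 2 (inner x overwritten): d = {'inner': {'x': 71, 'y': 28}}

{'inner': {'x': 71, 'y': 28}}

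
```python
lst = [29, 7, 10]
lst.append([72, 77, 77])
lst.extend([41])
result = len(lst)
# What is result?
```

After line 1: lst = [29, 7, 10]
After line 2 (append adds [72, 77, 77] as single element): lst = [29, 7, 10, [72, 77, 77]]
After line 3 (extend unpacks [41], adds 41): lst = [29, 7, 10, [72, 77, 77], 41]
After line 4: result = len(lst) = 5

5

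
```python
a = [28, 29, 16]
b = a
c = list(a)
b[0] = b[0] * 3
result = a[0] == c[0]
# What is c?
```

After line 1: a = [28, 29, 16]
After line 2 (b = a, alias): a = [28, 29, 16], b = [28, 29, 16]
After line 3 (c = list(a) is a copy, new object): c = [28, 29, 16]
After line 4 (b[0] = 28 * 3 = 84; mutates shared a/b): a = b = [84, 29, 16], c = [28, 29, 16]
After line 5 (a[0] = 84, c[0] = 28; result = False)

[28, 29, 16]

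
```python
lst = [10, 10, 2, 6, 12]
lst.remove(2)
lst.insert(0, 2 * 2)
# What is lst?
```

After line 1: lst = [10, 10, 2, 6, 12]
After line 2 (remove first 2): lst = [10, 10, 6, 12]
After line 3 (insert 4 at index 0): lst = [4, 10, 10, 6, 12]

[4, 10, 10, 6, 12]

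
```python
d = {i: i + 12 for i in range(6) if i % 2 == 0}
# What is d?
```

{0: 12, 2: 14, 4: 16}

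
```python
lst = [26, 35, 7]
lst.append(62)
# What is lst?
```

[26, 35, 7, 62]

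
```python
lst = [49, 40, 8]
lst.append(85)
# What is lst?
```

[49, 40, 8, 85]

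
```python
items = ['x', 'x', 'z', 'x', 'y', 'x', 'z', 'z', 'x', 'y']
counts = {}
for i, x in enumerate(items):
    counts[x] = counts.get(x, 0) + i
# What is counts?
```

Initial: counts = {}, items = ['x', 'x', 'z', 'x', 'y', 'x', 'z', 'z', 'x', 'y']
i=0, x='x': counts = {'x': 0}
i=1, x='x': counts = {'x': 1}
i=2, x='z': counts = {'x': 1, 'z': 2}
i=3, x='x': counts = {'x': 4, 'z': 2}
i=4, x='y': counts = {'x': 4, 'z': 2, 'y': 4}
i=5, x='x': counts = {'x': 9, 'z': 2, 'y': 4}
i=6, x='z': counts = {'x': 9, 'z': 8, 'y': 4}
i=7, x='z': counts = {'x': 9, 'z': 15, 'y': 4}
i=8, x='x': counts = {'x': 17, 'z': 15, 'y': 4}
i=9, x='y': counts = {'x': 17, 'z': 15, 'y': 13}

{'x': 17, 'z': 15, 'y': 13}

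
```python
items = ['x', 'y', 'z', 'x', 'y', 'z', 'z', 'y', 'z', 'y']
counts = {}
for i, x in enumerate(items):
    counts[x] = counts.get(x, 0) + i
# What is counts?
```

Initial: counts = {}, items = ['x', 'y', 'z', 'x', 'y', 'z', 'z', 'y', 'z', 'y']
i=0, x='x': counts = {'x': 0}
i=1, x='y': counts = {'x': 0, 'y': 1}
i=2, x='z': counts = {'x': 0, 'y': 1, 'z': 2}
i=3, x='x': counts = {'x': 3, 'y': 1, 'z': 2}
i=4, x='y': counts = {'x': 3, 'y': 5, 'z': 2}
i=5, x='z': counts = {'x': 3, 'y': 5, 'z': 7}
i=6, x='z': counts = {'x': 3, 'y': 5, 'z': 13}
i=7, x='y': counts = {'x': 3, 'y': 12, 'z': 13}
i=8, x='z': counts = {'x': 3, 'y': 12, 'z': 21}
i=9, x='y': counts = {'x': 3, 'y': 21, 'z': 21}

{'x': 3, 'y': 21, 'z': 21}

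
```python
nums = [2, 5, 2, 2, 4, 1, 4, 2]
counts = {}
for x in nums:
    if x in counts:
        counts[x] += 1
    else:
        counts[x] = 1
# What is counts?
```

Initial: counts = {}, nums = [2, 5, 2, 2, 4, 1, 4, 2]
See 2: counts = {2: 1}
See 5: counts = {2: 1, 5: 1}
See 2: counts = {2: 2, 5: 1}
See 2: counts = {2: 3, 5: 1}
See 4: counts = {2: 3, 5: 1, 4: 1}
See 1: counts = {2: 3, 5: 1, 4: 1, 1: 1}
See 4: counts = {2: 3, 5: 1, 4: 2, 1: 1}
See 2: counts = {2: 4, 5: 1, 4: 2, 1: 1}

{2: 4, 5: 1, 4: 2, 1: 1}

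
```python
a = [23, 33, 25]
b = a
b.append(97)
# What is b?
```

After line 1: a = [23, 33, 25]
After line 2 (b = a is an alias, same object): a = [23, 33, 25], b = [23, 33, 25]
After line 3 (b.append mutates the shared list): a = [23, 33, 25, 97], b = [23, 33, 25, 97]

[23, 33, 25, 97]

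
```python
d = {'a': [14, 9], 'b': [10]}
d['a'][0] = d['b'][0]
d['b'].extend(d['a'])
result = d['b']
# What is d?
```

After line 1: d = {'a': [14, 9], 'b': [10]}
After line 2 (a[0] = b[0] = 10): d = {'a': [10, 9], 'b': [10]}
After line 3 (b.extend(a) appends [10, 9]): d = {'a': [10, 9], 'b': [10, 10, 9]}
After line 4: result = d['b'] = [10, 10, 9]

{'a': [10, 9], 'b': [10, 10, 9]}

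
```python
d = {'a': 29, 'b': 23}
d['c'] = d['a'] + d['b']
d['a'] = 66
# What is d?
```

After line 1: d = {'a': 29, 'b': 23}
After line 2 (d['c'] = 29 + 23): d = {'a': 29, 'b': 23, 'c': 52}
After line 3: d = {'a': 66, 'b': 23, 'c': 52}

{'a': 66, 'b': 23, 'c': 52}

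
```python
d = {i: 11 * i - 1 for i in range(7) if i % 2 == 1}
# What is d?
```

{1: 10, 3: 32, 5: 54}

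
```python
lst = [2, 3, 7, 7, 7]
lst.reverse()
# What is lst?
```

[7, 7, 7, 3, 2]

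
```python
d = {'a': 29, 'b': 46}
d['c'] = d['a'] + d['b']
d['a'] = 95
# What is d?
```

After line 1: d = {'a': 29, 'b': 46}
After line 2 (d['c'] = 29 + 46): d = {'a': 29, 'b': 46, 'c': 75}
After line 3: d = {'a': 95, 'b': 46, 'c': 75}

{'a': 95, 'b': 46, 'c': 75}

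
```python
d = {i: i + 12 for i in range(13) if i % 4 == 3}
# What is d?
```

{3: 15, 7: 19, 11: 23}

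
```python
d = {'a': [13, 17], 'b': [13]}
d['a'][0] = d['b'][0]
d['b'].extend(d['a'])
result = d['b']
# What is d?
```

After line 1: d = {'a': [13, 17], 'b': [13]}
After line 2 (a[0] = b[0] = 13): d = {'a': [13, 17], 'b': [13]}
After line 3 (b.extend(a) appends [13, 17]): d = {'a': [13, 17], 'b': [13, 13, 17]}
After line 4: result = d['b'] = [13, 13, 17]

{'a': [13, 17], 'b': [13, 13, 17]}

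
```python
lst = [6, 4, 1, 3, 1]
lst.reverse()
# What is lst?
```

[1, 3, 1, 4, 6]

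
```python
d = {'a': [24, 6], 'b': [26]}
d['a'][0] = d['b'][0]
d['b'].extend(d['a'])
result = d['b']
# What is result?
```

After line 1: d = {'a': [24, 6], 'b': [26]}
After line 2 (a[0] = b[0] = 26): d = {'a': [26, 6], 'b': [26]}
After line 3 (b.extend(a) appends [26, 6]): d = {'a': [26, 6], 'b': [26, 26, 6]}
After line 4: result = d['b'] = [26, 26, 6]

[26, 26, 6]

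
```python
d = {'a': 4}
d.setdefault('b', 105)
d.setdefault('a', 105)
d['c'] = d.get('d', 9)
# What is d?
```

After line 1: d = {'a': 4}
After line 2 (setdefault adds 'b'=105): d = {'a': 4, 'b': 105}
After line 3 (setdefault 'a' no-op, already exists): d = {'a': 4, 'b': 105}
After line 4 (get('d', 9) returns default since 'd' not in d): d = {'a': 4, 'b': 105, 'c': 9}

{'a': 4, 'b': 105, 'c': 9}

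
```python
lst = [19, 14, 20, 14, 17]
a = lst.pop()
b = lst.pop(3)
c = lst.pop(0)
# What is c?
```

After line 1: lst = [19, 14, 20, 14, 17]
After line 2 (pop() -> a = 17): lst = [19, 14, 20, 14]
After line 3 (pop(3) -> b = 14): lst = [19, 14, 20]
After line 4 (pop(0) -> c = 19): lst = [14, 20]

19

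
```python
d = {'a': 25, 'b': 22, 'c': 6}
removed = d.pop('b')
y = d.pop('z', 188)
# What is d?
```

After line 1: d = {'a': 25, 'b': 22, 'c': 6}
After line 2 (pop 'b' returns 22): d = {'a': 25, 'c': 6}, removed = 22
After line 3 (pop 'z' missing, returns default 188): d = {'a': 25, 'c': 6}, y = 188

{'a': 25, 'c': 6}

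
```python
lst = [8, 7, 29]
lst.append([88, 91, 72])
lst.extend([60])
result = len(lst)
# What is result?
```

After line 1: lst = [8, 7, 29]
After line 2 (append adds [88, 91, 72] as single element): lst = [8, 7, 29, [88, 91, 72]]
After line 3 (extend unpacks [60], adds 60): lst = [8, 7, 29, [88, 91, 72], 60]
After line 4: result = len(lst) = 5

5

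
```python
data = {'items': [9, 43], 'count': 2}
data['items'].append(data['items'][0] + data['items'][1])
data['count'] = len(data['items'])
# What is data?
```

After line 1: data = {'items': [9, 43], 'count': 2}
After line 2 (append 9 + 43 = 52): data = {'items': [9, 43, 52], 'count': 2}
After line 3 (count = len(items) = 3): data = {'items': [9, 43, 52], 'count': 3}

{'items': [9, 43, 52], 'count': 3}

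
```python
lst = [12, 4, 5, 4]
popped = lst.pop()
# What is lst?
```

[12, 4, 5]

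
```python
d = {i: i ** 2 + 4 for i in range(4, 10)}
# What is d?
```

{4: 20, 5: 29, 6: 40, 7: 53, 8: 68, 9: 85}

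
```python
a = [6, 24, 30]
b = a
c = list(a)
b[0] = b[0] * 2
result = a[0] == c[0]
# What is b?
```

After line 1: a = [6, 24, 30]
After line 2 (b = a, alias): a = [6, 24, 30], b = [6, 24, 30]
After line 3 (c = list(a) is a copy, new object): c = [6, 24, 30]
After line 4 (b[0] = 6 * 2 = 12; mutates shared a/b): a = b = [12, 24, 30], c = [6, 24, 30]
After line 5 (a[0] = 12, c[0] = 6; result = False)

[12, 24, 30]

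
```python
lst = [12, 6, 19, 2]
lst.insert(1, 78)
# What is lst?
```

[12, 78, 6, 19, 2]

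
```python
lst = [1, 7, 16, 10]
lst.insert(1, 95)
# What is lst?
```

[1, 95, 7, 16, 10]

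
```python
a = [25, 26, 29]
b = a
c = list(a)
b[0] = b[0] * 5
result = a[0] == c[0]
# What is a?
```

After line 1: a = [25, 26, 29]
After line 2 (b = a, alias): a = [25, 26, 29], b = [25, 26, 29]
After line 3 (c = list(a) is a copy, new object): c = [25, 26, 29]
After line 4 (b[0] = 25 * 5 = 125; mutates shared a/b): a = b = [125, 26, 29], c = [25, 26, 29]
After line 5 (a[0] = 125, c[0] = 25; result = False)

[125, 26, 29]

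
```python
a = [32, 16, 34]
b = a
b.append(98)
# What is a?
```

After line 1: a = [32, 16, 34]
After line 2 (b = a is an alias, same object): a = [32, 16, 34], b = [32, 16, 34]
After line 3 (b.append mutates the shared list): a = [32, 16, 34, 98], b = [32, 16, 34, 98]

[32, 16, 34, 98]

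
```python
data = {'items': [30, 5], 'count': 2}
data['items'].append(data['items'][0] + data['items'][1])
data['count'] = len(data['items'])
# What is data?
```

After line 1: data = {'items': [30, 5], 'count': 2}
After line 2 (append 30 + 5 = 35): data = {'items': [30, 5, 35], 'count': 2}
After line 3 (count = len(items) = 3): data = {'items': [30, 5, 35], 'count': 3}

{'items': [30, 5, 35], 'count': 3}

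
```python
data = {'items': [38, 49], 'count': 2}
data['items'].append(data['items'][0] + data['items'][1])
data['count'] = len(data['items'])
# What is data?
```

After line 1: data = {'items': [38, 49], 'count': 2}
After line 2 (append 38 + 49 = 87): data = {'items': [38, 49, 87], 'count': 2}
After line 3 (count = len(items) = 3): data = {'items': [38, 49, 87], 'count': 3}

{'items': [38, 49, 87], 'count': 3}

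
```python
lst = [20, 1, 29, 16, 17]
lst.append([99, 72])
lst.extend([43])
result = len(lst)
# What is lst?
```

After line 1: lst = [20, 1, 29, 16, 17]
After line 2 (append adds [99, 72] as single element): lst = [20, 1, 29, 16, 17, [99, 72]]
After line 3 (extend unpacks [43], adds 43): lst = [20, 1, 29, 16, 17, [99, 72], 43]
After line 4: result = len(lst) = 7

[20, 1, 29, 16, 17, [99, 72], 43]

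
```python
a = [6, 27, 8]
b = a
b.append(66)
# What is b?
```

After line 1: a = [6, 27, 8]
After line 2 (b = a is an alias, same object): a = [6, 27, 8], b = [6, 27, 8]
After line 3 (b.append mutates the shared list): a = [6, 27, 8, 66], b = [6, 27, 8, 66]

[6, 27, 8, 66]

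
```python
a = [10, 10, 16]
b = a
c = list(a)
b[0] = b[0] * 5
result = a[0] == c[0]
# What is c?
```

After line 1: a = [10, 10, 16]
After line 2 (b = a, alias): a = [10, 10, 16], b = [10, 10, 16]
After line 3 (c = list(a) is a copy, new object): c = [10, 10, 16]
After line 4 (b[0] = 10 * 5 = 50; mutates shared a/b): a = b = [50, 10, 16], c = [10, 10, 16]
After line 5 (a[0] = 50, c[0] = 10; result = False)

[10, 10, 16]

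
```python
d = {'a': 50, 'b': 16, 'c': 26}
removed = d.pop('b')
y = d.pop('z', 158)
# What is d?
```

After line 1: d = {'a': 50, 'b': 16, 'c': 26}
After line 2 (pop 'b' returns 16): d = {'a': 50, 'c': 26}, removed = 16
After line 3 (pop 'z' missing, returns default 158): d = {'a': 50, 'c': 26}, y = 158

{'a': 50, 'c': 26}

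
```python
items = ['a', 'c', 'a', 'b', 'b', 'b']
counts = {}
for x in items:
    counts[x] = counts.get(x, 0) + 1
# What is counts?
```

Initial: counts = {}, items = ['a', 'c', 'a', 'b', 'b', 'b']
See 'a': counts = {'a': 1}
See 'c': counts = {'a': 1, 'c': 1}
See 'a': counts = {'a': 2, 'c': 1}
See 'b': counts = {'a': 2, 'c': 1, 'b': 1}
See 'b': counts = {'a': 2, 'c': 1, 'b': 2}
See 'b': counts = {'a': 2, 'c': 1, 'b': 3}

{'a': 2, 'c': 1, 'b': 3}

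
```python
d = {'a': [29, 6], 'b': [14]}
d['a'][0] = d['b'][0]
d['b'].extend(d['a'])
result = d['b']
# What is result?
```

After line 1: d = {'a': [29, 6], 'b': [14]}
After line 2 (a[0] = b[0] = 14): d = {'a': [14, 6], 'b': [14]}
After line 3 (b.extend(a) appends [14, 6]): d = {'a': [14, 6], 'b': [14, 14, 6]}
After line 4: result = d['b'] = [14, 14, 6]

[14, 14, 6]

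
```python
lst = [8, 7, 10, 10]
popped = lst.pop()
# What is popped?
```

10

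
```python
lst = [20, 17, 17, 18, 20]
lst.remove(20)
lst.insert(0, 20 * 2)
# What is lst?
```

After line 1: lst = [20, 17, 17, 18, 20]
After line 2 (remove first 20): lst = [17, 17, 18, 20]
After line 3 (insert 40 at index 0): lst = [40, 17, 17, 18, 20]

[40, 17, 17, 18, 20]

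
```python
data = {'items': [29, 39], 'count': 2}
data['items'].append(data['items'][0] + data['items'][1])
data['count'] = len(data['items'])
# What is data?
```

After line 1: data = {'items': [29, 39], 'count': 2}
After line 2 (append 29 + 39 = 68): data = {'items': [29, 39, 68], 'count': 2}
After line 3 (count = len(items) = 3): data = {'items': [29, 39, 68], 'count': 3}

{'items': [29, 39, 68], 'count': 3}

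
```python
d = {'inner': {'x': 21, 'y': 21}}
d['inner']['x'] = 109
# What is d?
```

After line 1: d = {'inner': {'x': 21, 'y': 21}}
After line 2 (inner x overwritten): d = {'inner': {'x': 109, 'y': 21}}

{'inner': {'x': 109, 'y': 21}}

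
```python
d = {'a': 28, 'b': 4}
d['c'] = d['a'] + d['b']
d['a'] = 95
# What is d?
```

After line 1: d = {'a': 28, 'b': 4}
After line 2 (d['c'] = 28 + 4): d = {'a': 28, 'b': 4, 'c': 32}
After line 3: d = {'a': 95, 'b': 4, 'c': 32}

{'a': 95, 'b': 4, 'c': 32}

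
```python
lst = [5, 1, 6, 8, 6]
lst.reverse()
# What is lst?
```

[6, 8, 6, 1, 5]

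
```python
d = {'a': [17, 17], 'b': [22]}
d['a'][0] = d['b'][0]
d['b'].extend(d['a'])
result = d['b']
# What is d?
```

After line 1: d = {'a': [17, 17], 'b': [22]}
After line 2 (a[0] = b[0] = 22): d = {'a': [22, 17], 'b': [22]}
After line 3 (b.extend(a) appends [22, 17]): d = {'a': [22, 17], 'b': [22, 22, 17]}
After line 4: result = d['b'] = [22, 22, 17]

{'a': [22, 17], 'b': [22, 22, 17]}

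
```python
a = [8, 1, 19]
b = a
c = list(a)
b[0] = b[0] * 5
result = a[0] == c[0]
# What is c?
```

After line 1: a = [8, 1, 19]
After line 2 (b = a, alias): a = [8, 1, 19], b = [8, 1, 19]
After line 3 (c = list(a) is a copy, new object): c = [8, 1, 19]
After line 4 (b[0] = 8 * 5 = 40; mutates shared a/b): a = b = [40, 1, 19], c = [8, 1, 19]
After line 5 (a[0] = 40, c[0] = 8; result = False)

[8, 1, 19]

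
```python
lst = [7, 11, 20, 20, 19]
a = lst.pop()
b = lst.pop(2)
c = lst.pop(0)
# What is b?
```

After line 1: lst = [7, 11, 20, 20, 19]
After line 2 (pop() -> a = 19): lst = [7, 11, 20, 20]
After line 3 (pop(2) -> b = 20): lst = [7, 11, 20]
After line 4 (pop(0) -> c = 7): lst = [11, 20]

20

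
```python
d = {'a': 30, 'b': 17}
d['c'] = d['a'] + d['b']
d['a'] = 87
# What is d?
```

After line 1: d = {'a': 30, 'b': 17}
After line 2 (d['c'] = 30 + 17): d = {'a': 30, 'b': 17, 'c': 47}
After line 3: d = {'a': 87, 'b': 17, 'c': 47}

{'a': 87, 'b': 17, 'c': 47}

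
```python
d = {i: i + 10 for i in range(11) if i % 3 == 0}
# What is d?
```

{0: 10, 3: 13, 6: 16, 9: 19}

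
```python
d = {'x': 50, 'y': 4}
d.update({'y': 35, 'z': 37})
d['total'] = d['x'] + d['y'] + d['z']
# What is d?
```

After line 1: d = {'x': 50, 'y': 4}
After line 2 (y overwritten, z added): d = {'x': 50, 'y': 35, 'z': 37}
After line 3 (total = 50 + 35 + 37 = 122): d = {'x': 50, 'y': 35, 'z': 37, 'total': 122}

{'x': 50, 'y': 35, 'z': 37, 'total': 122}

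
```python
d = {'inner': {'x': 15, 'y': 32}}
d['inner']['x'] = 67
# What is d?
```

After line 1: d = {'inner': {'x': 15, 'y': 32}}
After line 2 (inner x overwritten): d = {'inner': {'x': 67, 'y': 32}}

{'inner': {'x': 67, 'y': 32}}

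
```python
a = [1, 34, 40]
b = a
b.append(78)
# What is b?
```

After line 1: a = [1, 34, 40]
After line 2 (b = a is an alias, same object): a = [1, 34, 40], b = [1, 34, 40]
After line 3 (b.append mutates the shared list): a = [1, 34, 40, 78], b = [1, 34, 40, 78]

[1, 34, 40, 78]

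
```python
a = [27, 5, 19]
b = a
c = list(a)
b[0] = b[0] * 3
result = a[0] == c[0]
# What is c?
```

After line 1: a = [27, 5, 19]
After line 2 (b = a, alias): a = [27, 5, 19], b = [27, 5, 19]
After line 3 (c = list(a) is a copy, new object): c = [27, 5, 19]
After line 4 (b[0] = 27 * 3 = 81; mutates shared a/b): a = b = [81, 5, 19], c = [27, 5, 19]
After line 5 (a[0] = 81, c[0] = 27; result = False)

[27, 5, 19]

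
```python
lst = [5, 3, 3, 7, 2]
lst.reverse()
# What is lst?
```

[2, 7, 3, 3, 5]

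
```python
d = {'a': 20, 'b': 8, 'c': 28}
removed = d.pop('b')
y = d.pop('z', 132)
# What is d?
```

After line 1: d = {'a': 20, 'b': 8, 'c': 28}
After line 2 (pop 'b' returns 8): d = {'a': 20, 'c': 28}, removed = 8
After line 3 (pop 'z' missing, returns default 132): d = {'a': 20, 'c': 28}, y = 132

{'a': 20, 'c': 28}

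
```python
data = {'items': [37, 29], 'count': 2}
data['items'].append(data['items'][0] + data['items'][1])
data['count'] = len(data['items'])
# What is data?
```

After line 1: data = {'items': [37, 29], 'count': 2}
After line 2 (append 37 + 29 = 66): data = {'items': [37, 29, 66], 'count': 2}
After line 3 (count = len(items) = 3): data = {'items': [37, 29, 66], 'count': 3}

{'items': [37, 29, 66], 'count': 3}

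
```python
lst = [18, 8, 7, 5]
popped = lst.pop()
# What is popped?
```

5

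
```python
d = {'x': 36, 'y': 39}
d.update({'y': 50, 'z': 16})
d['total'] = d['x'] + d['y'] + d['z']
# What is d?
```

After line 1: d = {'x': 36, 'y': 39}
After line 2 (y overwritten, z added): d = {'x': 36, 'y': 50, 'z': 16}
After line 3 (total = 36 + 50 + 16 = 102): d = {'x': 36, 'y': 50, 'z': 16, 'total': 102}

{'x': 36, 'y': 50, 'z': 16, 'total': 102}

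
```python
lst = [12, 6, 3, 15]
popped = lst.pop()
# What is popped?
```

15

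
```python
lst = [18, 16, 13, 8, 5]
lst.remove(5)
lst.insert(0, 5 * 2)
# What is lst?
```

After line 1: lst = [18, 16, 13, 8, 5]
After line 2 (remove first 5): lst = [18, 16, 13, 8]
After line 3 (insert 10 at index 0): lst = [10, 18, 16, 13, 8]

[10, 18, 16, 13, 8]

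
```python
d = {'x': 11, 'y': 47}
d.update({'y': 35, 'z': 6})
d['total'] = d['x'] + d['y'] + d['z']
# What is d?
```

After line 1: d = {'x': 11, 'y': 47}
After line 2 (y overwritten, z added): d = {'x': 11, 'y': 35, 'z': 6}
After line 3 (total = 11 + 35 + 6 = 52): d = {'x': 11, 'y': 35, 'z': 6, 'total': 52}

{'x': 11, 'y': 35, 'z': 6, 'total': 52}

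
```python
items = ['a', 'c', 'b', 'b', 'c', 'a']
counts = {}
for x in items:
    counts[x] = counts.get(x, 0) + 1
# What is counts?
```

Initial: counts = {}, items = ['a', 'c', 'b', 'b', 'c', 'a']
See 'a': counts = {'a': 1}
See 'c': counts = {'a': 1, 'c': 1}
See 'b': counts = {'a': 1, 'c': 1, 'b': 1}
See 'b': counts = {'a': 1, 'c': 1, 'b': 2}
See 'c': counts = {'a': 1, 'c': 2, 'b': 2}
See 'a': counts = {'a': 2, 'c': 2, 'b': 2}

{'a': 2, 'c': 2, 'b': 2}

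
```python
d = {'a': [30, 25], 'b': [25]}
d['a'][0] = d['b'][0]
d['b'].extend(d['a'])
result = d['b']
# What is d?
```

After line 1: d = {'a': [30, 25], 'b': [25]}
After line 2 (a[0] = b[0] = 25): d = {'a': [25, 25], 'b': [25]}
After line 3 (b.extend(a) appends [25, 25]): d = {'a': [25, 25], 'b': [25, 25, 25]}
After line 4: result = d['b'] = [25, 25, 25]

{'a': [25, 25], 'b': [25, 25, 25]}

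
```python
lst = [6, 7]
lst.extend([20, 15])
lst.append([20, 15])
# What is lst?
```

After line 1: lst = [6, 7]
After line 2 (extend unpacks [20, 15]): lst = [6, 7, 20, 15]
After line 3 (append adds [20, 15] as single element): lst = [6, 7, 20, 15, [20, 15]]

[6, 7, 20, 15, [20, 15]]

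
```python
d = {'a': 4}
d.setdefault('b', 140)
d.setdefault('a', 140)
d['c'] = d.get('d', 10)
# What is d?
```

After line 1: d = {'a': 4}
After line 2 (setdefault adds 'b'=140): d = {'a': 4, 'b': 140}
After line 3 (setdefault 'a' no-op, already exists): d = {'a': 4, 'b': 140}
After line 4 (get('d', 10) returns default since 'd' not in d): d = {'a': 4, 'b': 140, 'c': 10}

{'a': 4, 'b': 140, 'c': 10}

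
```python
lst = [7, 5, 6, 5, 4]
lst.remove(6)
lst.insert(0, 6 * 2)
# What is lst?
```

After line 1: lst = [7, 5, 6, 5, 4]
After line 2 (remove first 6): lst = [7, 5, 5, 4]
After line 3 (insert 12 at index 0): lst = [12, 7, 5, 5, 4]

[12, 7, 5, 5, 4]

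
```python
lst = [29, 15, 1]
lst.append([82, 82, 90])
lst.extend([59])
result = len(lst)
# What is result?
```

After line 1: lst = [29, 15, 1]
After line 2 (append adds [82, 82, 90] as single element): lst = [29, 15, 1, [82, 82, 90]]
After line 3 (extend unpacks [59], adds 59): lst = [29, 15, 1, [82, 82, 90], 59]
After line 4: result = len(lst) = 5

5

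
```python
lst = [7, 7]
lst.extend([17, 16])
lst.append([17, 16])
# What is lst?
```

After line 1: lst = [7, 7]
After line 2 (extend unpacks [17, 16]): lst = [7, 7, 17, 16]
After line 3 (append adds [17, 16] as single element): lst = [7, 7, 17, 16, [17, 16]]

[7, 7, 17, 16, [17, 16]]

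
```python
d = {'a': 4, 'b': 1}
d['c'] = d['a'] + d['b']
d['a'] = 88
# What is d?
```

After line 1: d = {'a': 4, 'b': 1}
After line 2 (d['c'] = 4 + 1): d = {'a': 4, 'b': 1, 'c': 5}
After line 3: d = {'a': 88, 'b': 1, 'c': 5}

{'a': 88, 'b': 1, 'c': 5}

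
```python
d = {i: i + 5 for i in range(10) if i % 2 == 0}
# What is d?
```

{0: 5, 2: 7, 4: 9, 6: 11, 8: 13}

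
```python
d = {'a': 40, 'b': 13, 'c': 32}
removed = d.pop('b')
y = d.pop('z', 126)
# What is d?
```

After line 1: d = {'a': 40, 'b': 13, 'c': 32}
After line 2 (pop 'b' returns 13): d = {'a': 40, 'c': 32}, removed = 13
After line 3 (pop 'z' missing, returns default 126): d = {'a': 40, 'c': 32}, y = 126

{'a': 40, 'c': 32}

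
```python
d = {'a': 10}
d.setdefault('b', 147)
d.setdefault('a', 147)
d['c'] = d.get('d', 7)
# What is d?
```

After line 1: d = {'a': 10}
After line 2 (setdefault adds 'b'=147): d = {'a': 10, 'b': 147}
After line 3 (setdefault 'a' no-op, already exists): d = {'a': 10, 'b': 147}
After line 4 (get('d', 7) returns default since 'd' not in d): d = {'a': 10, 'b': 147, 'c': 7}

{'a': 10, 'b': 147, 'c': 7}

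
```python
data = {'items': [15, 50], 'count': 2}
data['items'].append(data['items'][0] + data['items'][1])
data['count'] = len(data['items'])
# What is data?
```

After line 1: data = {'items': [15, 50], 'count': 2}
After line 2 (append 15 + 50 = 65): data = {'items': [15, 50, 65], 'count': 2}
After line 3 (count = len(items) = 3): data = {'items': [15, 50, 65], 'count': 3}

{'items': [15, 50, 65], 'count': 3}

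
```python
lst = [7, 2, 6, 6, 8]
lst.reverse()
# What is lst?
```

[8, 6, 6, 2, 7]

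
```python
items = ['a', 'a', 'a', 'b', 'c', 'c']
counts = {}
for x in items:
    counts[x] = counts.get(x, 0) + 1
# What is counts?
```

Initial: counts = {}, items = ['a', 'a', 'a', 'b', 'c', 'c']
See 'a': counts = {'a': 1}
See 'a': counts = {'a': 2}
See 'a': counts = {'a': 3}
See 'b': counts = {'a': 3, 'b': 1}
See 'c': counts = {'a': 3, 'b': 1, 'c': 1}
See 'c': counts = {'a': 3, 'b': 1, 'c': 2}

{'a': 3, 'b': 1, 'c': 2}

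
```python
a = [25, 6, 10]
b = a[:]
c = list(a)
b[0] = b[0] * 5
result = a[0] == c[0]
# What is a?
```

After line 1: a = [25, 6, 10]
After line 2 (b = a[:], copy): a = [25, 6, 10], b = [25, 6, 10]
After line 3 (c = list(a) is a copy, new object): c = [25, 6, 10]
After line 4 (b[0] = 25 * 5 = 125; only b mutates (copy)): a = [25, 6, 10], b = [125, 6, 10], c = [25, 6, 10]
After line 5 (a[0] = 25, c[0] = 25; result = True)

[25, 6, 10]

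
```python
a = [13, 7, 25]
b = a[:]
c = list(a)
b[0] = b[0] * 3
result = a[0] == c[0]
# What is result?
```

After line 1: a = [13, 7, 25]
After line 2 (b = a[:], copy): a = [13, 7, 25], b = [13, 7, 25]
After line 3 (c = list(a) is a copy, new object): c = [13, 7, 25]
After line 4 (b[0] = 13 * 3 = 39; only b mutates (copy)): a = [13, 7, 25], b = [39, 7, 25], c = [13, 7, 25]
After line 5 (a[0] = 13, c[0] = 13; result = True)

True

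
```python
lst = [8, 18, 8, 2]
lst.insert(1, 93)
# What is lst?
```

[8, 93, 18, 8, 2]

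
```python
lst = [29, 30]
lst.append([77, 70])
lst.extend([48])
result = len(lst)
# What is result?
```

After line 1: lst = [29, 30]
After line 2 (append adds [77, 70] as single element): lst = [29, 30, [77, 70]]
After line 3 (extend unpacks [48], adds 48): lst = [29, 30, [77, 70], 48]
After line 4: result = len(lst) = 4

4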